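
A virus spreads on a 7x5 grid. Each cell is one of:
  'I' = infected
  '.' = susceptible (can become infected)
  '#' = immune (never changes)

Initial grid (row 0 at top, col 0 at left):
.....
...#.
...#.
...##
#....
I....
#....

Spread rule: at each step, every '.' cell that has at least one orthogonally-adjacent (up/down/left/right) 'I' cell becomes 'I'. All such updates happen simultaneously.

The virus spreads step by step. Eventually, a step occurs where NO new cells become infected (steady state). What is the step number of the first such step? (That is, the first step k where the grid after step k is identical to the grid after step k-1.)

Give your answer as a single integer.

Step 0 (initial): 1 infected
Step 1: +1 new -> 2 infected
Step 2: +3 new -> 5 infected
Step 3: +4 new -> 9 infected
Step 4: +6 new -> 15 infected
Step 5: +5 new -> 20 infected
Step 6: +3 new -> 23 infected
Step 7: +2 new -> 25 infected
Step 8: +1 new -> 26 infected
Step 9: +1 new -> 27 infected
Step 10: +1 new -> 28 infected
Step 11: +1 new -> 29 infected
Step 12: +0 new -> 29 infected

Answer: 12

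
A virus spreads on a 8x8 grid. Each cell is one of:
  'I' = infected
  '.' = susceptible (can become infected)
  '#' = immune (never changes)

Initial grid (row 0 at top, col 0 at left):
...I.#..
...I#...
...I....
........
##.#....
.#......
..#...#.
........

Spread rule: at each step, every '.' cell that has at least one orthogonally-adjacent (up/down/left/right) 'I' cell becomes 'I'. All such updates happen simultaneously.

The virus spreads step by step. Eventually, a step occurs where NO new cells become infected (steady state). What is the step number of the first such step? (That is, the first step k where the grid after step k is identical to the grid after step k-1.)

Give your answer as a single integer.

Answer: 13

Derivation:
Step 0 (initial): 3 infected
Step 1: +6 new -> 9 infected
Step 2: +6 new -> 15 infected
Step 3: +9 new -> 24 infected
Step 4: +7 new -> 31 infected
Step 5: +7 new -> 38 infected
Step 6: +6 new -> 44 infected
Step 7: +3 new -> 47 infected
Step 8: +3 new -> 50 infected
Step 9: +2 new -> 52 infected
Step 10: +2 new -> 54 infected
Step 11: +1 new -> 55 infected
Step 12: +1 new -> 56 infected
Step 13: +0 new -> 56 infected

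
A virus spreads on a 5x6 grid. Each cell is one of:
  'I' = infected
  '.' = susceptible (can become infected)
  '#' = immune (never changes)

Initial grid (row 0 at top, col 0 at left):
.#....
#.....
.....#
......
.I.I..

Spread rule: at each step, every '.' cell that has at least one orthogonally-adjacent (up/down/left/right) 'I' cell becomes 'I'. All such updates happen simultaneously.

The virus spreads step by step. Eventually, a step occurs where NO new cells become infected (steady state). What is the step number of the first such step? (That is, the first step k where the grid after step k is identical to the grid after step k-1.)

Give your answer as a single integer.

Step 0 (initial): 2 infected
Step 1: +5 new -> 7 infected
Step 2: +6 new -> 13 infected
Step 3: +6 new -> 19 infected
Step 4: +3 new -> 22 infected
Step 5: +3 new -> 25 infected
Step 6: +1 new -> 26 infected
Step 7: +0 new -> 26 infected

Answer: 7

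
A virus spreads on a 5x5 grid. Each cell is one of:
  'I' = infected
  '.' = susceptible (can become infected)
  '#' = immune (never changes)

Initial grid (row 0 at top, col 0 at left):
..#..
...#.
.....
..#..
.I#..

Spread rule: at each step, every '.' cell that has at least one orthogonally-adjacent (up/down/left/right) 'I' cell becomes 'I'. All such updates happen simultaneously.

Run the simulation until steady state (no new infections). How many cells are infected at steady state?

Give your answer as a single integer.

Answer: 21

Derivation:
Step 0 (initial): 1 infected
Step 1: +2 new -> 3 infected
Step 2: +2 new -> 5 infected
Step 3: +3 new -> 8 infected
Step 4: +4 new -> 12 infected
Step 5: +3 new -> 15 infected
Step 6: +3 new -> 18 infected
Step 7: +2 new -> 20 infected
Step 8: +1 new -> 21 infected
Step 9: +0 new -> 21 infected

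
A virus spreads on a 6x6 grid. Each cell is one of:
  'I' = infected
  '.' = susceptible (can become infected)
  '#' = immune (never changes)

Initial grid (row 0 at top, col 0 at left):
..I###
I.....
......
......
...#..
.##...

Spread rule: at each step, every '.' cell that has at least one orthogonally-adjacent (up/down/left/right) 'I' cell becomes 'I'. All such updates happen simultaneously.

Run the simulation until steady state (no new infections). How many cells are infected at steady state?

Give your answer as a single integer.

Step 0 (initial): 2 infected
Step 1: +5 new -> 7 infected
Step 2: +4 new -> 11 infected
Step 3: +5 new -> 16 infected
Step 4: +6 new -> 22 infected
Step 5: +2 new -> 24 infected
Step 6: +2 new -> 26 infected
Step 7: +2 new -> 28 infected
Step 8: +2 new -> 30 infected
Step 9: +0 new -> 30 infected

Answer: 30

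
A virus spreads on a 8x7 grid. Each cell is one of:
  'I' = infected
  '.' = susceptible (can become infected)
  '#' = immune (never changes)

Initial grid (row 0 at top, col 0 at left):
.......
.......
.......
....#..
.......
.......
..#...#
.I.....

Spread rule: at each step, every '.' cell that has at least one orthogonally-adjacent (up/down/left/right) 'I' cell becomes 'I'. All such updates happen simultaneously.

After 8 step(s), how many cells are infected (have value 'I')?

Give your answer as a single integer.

Answer: 43

Derivation:
Step 0 (initial): 1 infected
Step 1: +3 new -> 4 infected
Step 2: +3 new -> 7 infected
Step 3: +5 new -> 12 infected
Step 4: +6 new -> 18 infected
Step 5: +7 new -> 25 infected
Step 6: +6 new -> 31 infected
Step 7: +6 new -> 37 infected
Step 8: +6 new -> 43 infected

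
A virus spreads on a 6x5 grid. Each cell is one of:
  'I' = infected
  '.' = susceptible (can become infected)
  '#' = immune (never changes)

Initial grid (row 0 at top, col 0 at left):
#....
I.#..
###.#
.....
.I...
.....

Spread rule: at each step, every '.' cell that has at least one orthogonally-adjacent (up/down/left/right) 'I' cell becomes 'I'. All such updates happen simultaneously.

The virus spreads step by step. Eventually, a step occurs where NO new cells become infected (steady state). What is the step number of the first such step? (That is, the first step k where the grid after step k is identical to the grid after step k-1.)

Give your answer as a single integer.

Answer: 7

Derivation:
Step 0 (initial): 2 infected
Step 1: +5 new -> 7 infected
Step 2: +6 new -> 13 infected
Step 3: +4 new -> 17 infected
Step 4: +4 new -> 21 infected
Step 5: +2 new -> 23 infected
Step 6: +1 new -> 24 infected
Step 7: +0 new -> 24 infected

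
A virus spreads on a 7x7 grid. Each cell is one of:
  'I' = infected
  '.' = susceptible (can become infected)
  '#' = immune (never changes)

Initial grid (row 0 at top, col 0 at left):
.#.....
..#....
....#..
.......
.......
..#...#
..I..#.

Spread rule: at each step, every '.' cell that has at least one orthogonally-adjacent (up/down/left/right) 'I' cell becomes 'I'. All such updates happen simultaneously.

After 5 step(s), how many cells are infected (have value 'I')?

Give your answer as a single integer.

Answer: 23

Derivation:
Step 0 (initial): 1 infected
Step 1: +2 new -> 3 infected
Step 2: +4 new -> 7 infected
Step 3: +4 new -> 11 infected
Step 4: +6 new -> 17 infected
Step 5: +6 new -> 23 infected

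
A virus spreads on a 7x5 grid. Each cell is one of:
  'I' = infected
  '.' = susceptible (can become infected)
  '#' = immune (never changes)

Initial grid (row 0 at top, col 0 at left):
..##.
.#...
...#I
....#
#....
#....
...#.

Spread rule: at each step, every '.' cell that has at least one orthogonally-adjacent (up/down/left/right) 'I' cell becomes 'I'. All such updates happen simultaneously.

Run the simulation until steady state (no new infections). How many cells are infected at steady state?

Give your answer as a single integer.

Answer: 27

Derivation:
Step 0 (initial): 1 infected
Step 1: +1 new -> 2 infected
Step 2: +2 new -> 4 infected
Step 3: +1 new -> 5 infected
Step 4: +1 new -> 6 infected
Step 5: +2 new -> 8 infected
Step 6: +4 new -> 12 infected
Step 7: +5 new -> 17 infected
Step 8: +5 new -> 22 infected
Step 9: +3 new -> 25 infected
Step 10: +2 new -> 27 infected
Step 11: +0 new -> 27 infected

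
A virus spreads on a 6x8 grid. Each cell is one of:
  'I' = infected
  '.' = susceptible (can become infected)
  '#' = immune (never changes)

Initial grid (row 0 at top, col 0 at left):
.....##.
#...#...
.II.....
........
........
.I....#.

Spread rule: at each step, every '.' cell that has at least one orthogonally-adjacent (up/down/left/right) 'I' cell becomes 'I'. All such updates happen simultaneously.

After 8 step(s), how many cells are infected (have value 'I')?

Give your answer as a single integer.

Step 0 (initial): 3 infected
Step 1: +9 new -> 12 infected
Step 2: +9 new -> 21 infected
Step 3: +6 new -> 27 infected
Step 4: +6 new -> 33 infected
Step 5: +4 new -> 37 infected
Step 6: +3 new -> 40 infected
Step 7: +2 new -> 42 infected
Step 8: +1 new -> 43 infected

Answer: 43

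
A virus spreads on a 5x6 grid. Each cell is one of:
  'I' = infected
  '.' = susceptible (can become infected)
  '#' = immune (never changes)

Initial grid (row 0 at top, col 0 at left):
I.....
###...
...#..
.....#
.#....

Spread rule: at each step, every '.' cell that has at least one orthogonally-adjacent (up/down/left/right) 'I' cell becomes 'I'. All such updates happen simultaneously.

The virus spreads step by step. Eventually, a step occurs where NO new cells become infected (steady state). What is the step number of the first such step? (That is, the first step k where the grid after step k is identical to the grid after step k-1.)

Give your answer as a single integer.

Step 0 (initial): 1 infected
Step 1: +1 new -> 2 infected
Step 2: +1 new -> 3 infected
Step 3: +1 new -> 4 infected
Step 4: +2 new -> 6 infected
Step 5: +2 new -> 8 infected
Step 6: +2 new -> 10 infected
Step 7: +2 new -> 12 infected
Step 8: +2 new -> 14 infected
Step 9: +3 new -> 17 infected
Step 10: +3 new -> 20 infected
Step 11: +2 new -> 22 infected
Step 12: +2 new -> 24 infected
Step 13: +0 new -> 24 infected

Answer: 13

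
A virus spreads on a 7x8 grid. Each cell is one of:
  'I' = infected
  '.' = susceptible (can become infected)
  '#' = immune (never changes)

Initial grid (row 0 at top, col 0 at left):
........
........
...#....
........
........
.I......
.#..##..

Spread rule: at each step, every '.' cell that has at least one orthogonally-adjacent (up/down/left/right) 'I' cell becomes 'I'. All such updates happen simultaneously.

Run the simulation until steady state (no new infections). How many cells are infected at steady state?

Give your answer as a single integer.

Step 0 (initial): 1 infected
Step 1: +3 new -> 4 infected
Step 2: +6 new -> 10 infected
Step 3: +6 new -> 16 infected
Step 4: +6 new -> 22 infected
Step 5: +6 new -> 28 infected
Step 6: +8 new -> 36 infected
Step 7: +6 new -> 42 infected
Step 8: +4 new -> 46 infected
Step 9: +3 new -> 49 infected
Step 10: +2 new -> 51 infected
Step 11: +1 new -> 52 infected
Step 12: +0 new -> 52 infected

Answer: 52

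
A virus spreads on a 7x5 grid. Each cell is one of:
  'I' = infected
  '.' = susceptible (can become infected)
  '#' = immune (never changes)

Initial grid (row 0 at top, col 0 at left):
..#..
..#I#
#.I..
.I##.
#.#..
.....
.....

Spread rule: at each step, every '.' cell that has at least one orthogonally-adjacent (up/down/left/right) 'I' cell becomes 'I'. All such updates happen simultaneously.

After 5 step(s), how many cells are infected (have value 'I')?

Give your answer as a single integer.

Step 0 (initial): 3 infected
Step 1: +5 new -> 8 infected
Step 2: +4 new -> 12 infected
Step 3: +6 new -> 18 infected
Step 4: +5 new -> 23 infected
Step 5: +3 new -> 26 infected

Answer: 26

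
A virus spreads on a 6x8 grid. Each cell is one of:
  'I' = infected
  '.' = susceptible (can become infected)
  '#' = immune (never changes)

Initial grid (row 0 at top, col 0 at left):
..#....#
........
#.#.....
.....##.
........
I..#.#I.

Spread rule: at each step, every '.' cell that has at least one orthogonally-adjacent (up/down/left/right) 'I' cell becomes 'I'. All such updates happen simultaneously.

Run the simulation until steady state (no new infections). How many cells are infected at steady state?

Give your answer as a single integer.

Answer: 40

Derivation:
Step 0 (initial): 2 infected
Step 1: +4 new -> 6 infected
Step 2: +5 new -> 11 infected
Step 3: +4 new -> 15 infected
Step 4: +6 new -> 21 infected
Step 5: +5 new -> 26 infected
Step 6: +7 new -> 33 infected
Step 7: +5 new -> 38 infected
Step 8: +2 new -> 40 infected
Step 9: +0 new -> 40 infected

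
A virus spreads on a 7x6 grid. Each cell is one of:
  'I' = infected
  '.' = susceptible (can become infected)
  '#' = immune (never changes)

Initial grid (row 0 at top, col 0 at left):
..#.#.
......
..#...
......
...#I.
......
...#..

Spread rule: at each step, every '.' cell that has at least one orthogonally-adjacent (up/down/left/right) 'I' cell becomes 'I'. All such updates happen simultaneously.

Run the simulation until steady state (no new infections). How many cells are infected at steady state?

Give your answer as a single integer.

Step 0 (initial): 1 infected
Step 1: +3 new -> 4 infected
Step 2: +6 new -> 10 infected
Step 3: +6 new -> 16 infected
Step 4: +6 new -> 22 infected
Step 5: +8 new -> 30 infected
Step 6: +4 new -> 34 infected
Step 7: +2 new -> 36 infected
Step 8: +1 new -> 37 infected
Step 9: +0 new -> 37 infected

Answer: 37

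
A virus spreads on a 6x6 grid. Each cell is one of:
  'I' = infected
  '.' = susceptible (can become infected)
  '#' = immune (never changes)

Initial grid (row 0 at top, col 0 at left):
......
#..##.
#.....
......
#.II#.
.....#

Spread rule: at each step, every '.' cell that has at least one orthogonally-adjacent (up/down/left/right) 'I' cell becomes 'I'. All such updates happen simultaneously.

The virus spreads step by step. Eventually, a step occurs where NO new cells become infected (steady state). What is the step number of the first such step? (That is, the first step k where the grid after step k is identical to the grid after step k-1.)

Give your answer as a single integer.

Step 0 (initial): 2 infected
Step 1: +5 new -> 7 infected
Step 2: +6 new -> 13 infected
Step 3: +6 new -> 19 infected
Step 4: +4 new -> 23 infected
Step 5: +3 new -> 26 infected
Step 6: +3 new -> 29 infected
Step 7: +0 new -> 29 infected

Answer: 7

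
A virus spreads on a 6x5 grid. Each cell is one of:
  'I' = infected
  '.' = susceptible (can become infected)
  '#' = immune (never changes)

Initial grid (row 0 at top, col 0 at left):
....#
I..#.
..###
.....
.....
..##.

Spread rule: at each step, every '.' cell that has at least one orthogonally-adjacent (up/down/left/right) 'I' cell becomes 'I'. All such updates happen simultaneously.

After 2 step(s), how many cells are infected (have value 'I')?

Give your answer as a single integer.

Answer: 8

Derivation:
Step 0 (initial): 1 infected
Step 1: +3 new -> 4 infected
Step 2: +4 new -> 8 infected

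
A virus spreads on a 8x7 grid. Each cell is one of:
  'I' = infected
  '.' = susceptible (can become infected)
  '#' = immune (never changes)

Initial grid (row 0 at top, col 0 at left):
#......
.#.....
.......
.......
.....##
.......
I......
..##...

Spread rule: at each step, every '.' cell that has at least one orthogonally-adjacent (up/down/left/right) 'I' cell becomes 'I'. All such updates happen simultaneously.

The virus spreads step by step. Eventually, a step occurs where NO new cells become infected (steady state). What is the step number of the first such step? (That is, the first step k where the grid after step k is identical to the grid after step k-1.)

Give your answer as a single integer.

Answer: 13

Derivation:
Step 0 (initial): 1 infected
Step 1: +3 new -> 4 infected
Step 2: +4 new -> 8 infected
Step 3: +4 new -> 12 infected
Step 4: +5 new -> 17 infected
Step 5: +7 new -> 24 infected
Step 6: +6 new -> 30 infected
Step 7: +5 new -> 35 infected
Step 8: +4 new -> 39 infected
Step 9: +5 new -> 44 infected
Step 10: +3 new -> 47 infected
Step 11: +2 new -> 49 infected
Step 12: +1 new -> 50 infected
Step 13: +0 new -> 50 infected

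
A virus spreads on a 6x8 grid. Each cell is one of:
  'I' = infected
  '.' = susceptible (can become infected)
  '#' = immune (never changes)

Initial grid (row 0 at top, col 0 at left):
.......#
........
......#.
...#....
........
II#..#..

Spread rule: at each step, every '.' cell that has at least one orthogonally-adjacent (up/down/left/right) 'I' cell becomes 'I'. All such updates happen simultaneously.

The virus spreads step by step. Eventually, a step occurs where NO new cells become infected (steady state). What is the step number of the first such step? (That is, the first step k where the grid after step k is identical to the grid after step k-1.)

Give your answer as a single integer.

Step 0 (initial): 2 infected
Step 1: +2 new -> 4 infected
Step 2: +3 new -> 7 infected
Step 3: +4 new -> 11 infected
Step 4: +5 new -> 16 infected
Step 5: +7 new -> 23 infected
Step 6: +5 new -> 28 infected
Step 7: +6 new -> 34 infected
Step 8: +4 new -> 38 infected
Step 9: +3 new -> 41 infected
Step 10: +2 new -> 43 infected
Step 11: +0 new -> 43 infected

Answer: 11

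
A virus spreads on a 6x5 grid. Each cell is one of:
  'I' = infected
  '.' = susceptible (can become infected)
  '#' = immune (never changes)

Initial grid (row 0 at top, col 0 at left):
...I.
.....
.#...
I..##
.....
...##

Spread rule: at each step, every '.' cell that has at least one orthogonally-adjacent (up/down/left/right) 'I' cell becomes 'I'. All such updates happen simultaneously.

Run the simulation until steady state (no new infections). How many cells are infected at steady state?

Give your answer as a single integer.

Answer: 25

Derivation:
Step 0 (initial): 2 infected
Step 1: +6 new -> 8 infected
Step 2: +8 new -> 16 infected
Step 3: +6 new -> 22 infected
Step 4: +2 new -> 24 infected
Step 5: +1 new -> 25 infected
Step 6: +0 new -> 25 infected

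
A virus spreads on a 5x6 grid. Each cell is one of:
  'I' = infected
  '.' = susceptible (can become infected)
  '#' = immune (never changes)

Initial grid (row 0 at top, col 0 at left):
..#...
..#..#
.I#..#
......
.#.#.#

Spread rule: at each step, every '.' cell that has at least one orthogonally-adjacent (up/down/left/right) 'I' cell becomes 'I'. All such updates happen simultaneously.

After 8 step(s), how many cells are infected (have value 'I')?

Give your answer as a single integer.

Step 0 (initial): 1 infected
Step 1: +3 new -> 4 infected
Step 2: +4 new -> 8 infected
Step 3: +4 new -> 12 infected
Step 4: +2 new -> 14 infected
Step 5: +4 new -> 18 infected
Step 6: +2 new -> 20 infected
Step 7: +1 new -> 21 infected
Step 8: +1 new -> 22 infected

Answer: 22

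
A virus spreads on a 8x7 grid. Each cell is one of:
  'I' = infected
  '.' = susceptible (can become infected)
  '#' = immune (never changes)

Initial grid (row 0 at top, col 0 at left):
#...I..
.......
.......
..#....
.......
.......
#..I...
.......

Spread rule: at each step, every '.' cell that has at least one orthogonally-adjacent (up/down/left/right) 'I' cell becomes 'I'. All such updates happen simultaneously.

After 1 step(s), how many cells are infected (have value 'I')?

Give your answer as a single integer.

Answer: 9

Derivation:
Step 0 (initial): 2 infected
Step 1: +7 new -> 9 infected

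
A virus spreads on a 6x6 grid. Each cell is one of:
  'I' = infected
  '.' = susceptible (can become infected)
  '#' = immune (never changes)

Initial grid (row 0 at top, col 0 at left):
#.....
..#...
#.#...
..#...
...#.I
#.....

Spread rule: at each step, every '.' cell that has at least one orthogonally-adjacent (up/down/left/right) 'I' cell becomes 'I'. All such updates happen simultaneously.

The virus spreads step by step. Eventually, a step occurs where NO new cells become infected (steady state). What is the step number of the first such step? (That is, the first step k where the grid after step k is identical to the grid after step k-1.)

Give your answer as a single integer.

Step 0 (initial): 1 infected
Step 1: +3 new -> 4 infected
Step 2: +3 new -> 7 infected
Step 3: +4 new -> 11 infected
Step 4: +4 new -> 15 infected
Step 5: +4 new -> 19 infected
Step 6: +2 new -> 21 infected
Step 7: +3 new -> 24 infected
Step 8: +3 new -> 27 infected
Step 9: +1 new -> 28 infected
Step 10: +1 new -> 29 infected
Step 11: +0 new -> 29 infected

Answer: 11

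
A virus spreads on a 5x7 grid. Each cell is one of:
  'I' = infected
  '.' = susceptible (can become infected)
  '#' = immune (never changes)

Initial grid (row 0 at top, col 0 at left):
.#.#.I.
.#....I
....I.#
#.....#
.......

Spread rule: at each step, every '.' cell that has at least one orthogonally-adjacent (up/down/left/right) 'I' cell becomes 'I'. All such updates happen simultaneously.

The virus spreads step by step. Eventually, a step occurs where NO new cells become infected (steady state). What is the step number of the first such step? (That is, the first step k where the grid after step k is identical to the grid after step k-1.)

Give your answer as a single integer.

Step 0 (initial): 3 infected
Step 1: +7 new -> 10 infected
Step 2: +5 new -> 15 infected
Step 3: +5 new -> 20 infected
Step 4: +5 new -> 25 infected
Step 5: +2 new -> 27 infected
Step 6: +2 new -> 29 infected
Step 7: +0 new -> 29 infected

Answer: 7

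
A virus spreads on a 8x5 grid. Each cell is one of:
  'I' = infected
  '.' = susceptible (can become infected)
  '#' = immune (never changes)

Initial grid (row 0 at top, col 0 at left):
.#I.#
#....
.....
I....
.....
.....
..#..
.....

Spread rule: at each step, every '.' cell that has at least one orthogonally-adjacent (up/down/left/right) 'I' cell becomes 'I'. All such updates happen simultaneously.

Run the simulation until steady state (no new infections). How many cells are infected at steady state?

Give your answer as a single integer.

Step 0 (initial): 2 infected
Step 1: +5 new -> 7 infected
Step 2: +7 new -> 14 infected
Step 3: +6 new -> 20 infected
Step 4: +6 new -> 26 infected
Step 5: +3 new -> 29 infected
Step 6: +3 new -> 32 infected
Step 7: +2 new -> 34 infected
Step 8: +1 new -> 35 infected
Step 9: +0 new -> 35 infected

Answer: 35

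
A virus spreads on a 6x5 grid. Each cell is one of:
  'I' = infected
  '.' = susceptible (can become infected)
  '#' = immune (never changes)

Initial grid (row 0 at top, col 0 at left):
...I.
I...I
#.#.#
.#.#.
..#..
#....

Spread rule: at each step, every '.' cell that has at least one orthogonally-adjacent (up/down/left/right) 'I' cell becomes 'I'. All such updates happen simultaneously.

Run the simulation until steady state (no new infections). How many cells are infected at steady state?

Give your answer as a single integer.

Answer: 12

Derivation:
Step 0 (initial): 3 infected
Step 1: +5 new -> 8 infected
Step 2: +4 new -> 12 infected
Step 3: +0 new -> 12 infected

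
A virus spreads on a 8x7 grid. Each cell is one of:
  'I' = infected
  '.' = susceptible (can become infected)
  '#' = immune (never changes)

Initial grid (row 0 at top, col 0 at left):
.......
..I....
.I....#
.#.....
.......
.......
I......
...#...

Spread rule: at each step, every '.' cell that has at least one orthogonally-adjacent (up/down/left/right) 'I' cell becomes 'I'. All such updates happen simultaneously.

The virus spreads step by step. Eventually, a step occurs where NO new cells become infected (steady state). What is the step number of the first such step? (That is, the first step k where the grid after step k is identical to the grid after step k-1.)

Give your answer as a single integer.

Step 0 (initial): 3 infected
Step 1: +8 new -> 11 infected
Step 2: +11 new -> 22 infected
Step 3: +10 new -> 32 infected
Step 4: +7 new -> 39 infected
Step 5: +6 new -> 45 infected
Step 6: +5 new -> 50 infected
Step 7: +3 new -> 53 infected
Step 8: +0 new -> 53 infected

Answer: 8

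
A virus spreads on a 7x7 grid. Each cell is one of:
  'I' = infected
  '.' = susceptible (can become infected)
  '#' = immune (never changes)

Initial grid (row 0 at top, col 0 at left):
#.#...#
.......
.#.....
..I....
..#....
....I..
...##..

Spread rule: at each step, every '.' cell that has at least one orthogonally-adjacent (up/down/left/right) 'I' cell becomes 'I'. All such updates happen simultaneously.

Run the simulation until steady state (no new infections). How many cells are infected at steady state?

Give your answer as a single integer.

Step 0 (initial): 2 infected
Step 1: +6 new -> 8 infected
Step 2: +10 new -> 18 infected
Step 3: +10 new -> 28 infected
Step 4: +8 new -> 36 infected
Step 5: +4 new -> 40 infected
Step 6: +2 new -> 42 infected
Step 7: +0 new -> 42 infected

Answer: 42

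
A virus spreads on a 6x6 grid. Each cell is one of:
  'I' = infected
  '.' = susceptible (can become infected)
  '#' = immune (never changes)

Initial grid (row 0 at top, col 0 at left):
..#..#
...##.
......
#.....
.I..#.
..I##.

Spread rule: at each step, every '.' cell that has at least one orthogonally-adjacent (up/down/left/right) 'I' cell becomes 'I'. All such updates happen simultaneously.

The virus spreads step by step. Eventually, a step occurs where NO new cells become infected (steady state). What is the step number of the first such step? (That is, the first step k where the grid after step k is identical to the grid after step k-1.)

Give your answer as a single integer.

Step 0 (initial): 2 infected
Step 1: +4 new -> 6 infected
Step 2: +4 new -> 10 infected
Step 3: +4 new -> 14 infected
Step 4: +5 new -> 19 infected
Step 5: +3 new -> 22 infected
Step 6: +2 new -> 24 infected
Step 7: +2 new -> 26 infected
Step 8: +0 new -> 26 infected

Answer: 8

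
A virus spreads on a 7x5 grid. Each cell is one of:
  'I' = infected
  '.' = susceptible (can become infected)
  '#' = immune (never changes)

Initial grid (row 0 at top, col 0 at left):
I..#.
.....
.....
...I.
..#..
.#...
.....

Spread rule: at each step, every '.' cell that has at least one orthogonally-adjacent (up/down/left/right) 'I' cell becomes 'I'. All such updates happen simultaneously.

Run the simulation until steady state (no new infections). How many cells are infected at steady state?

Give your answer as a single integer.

Answer: 32

Derivation:
Step 0 (initial): 2 infected
Step 1: +6 new -> 8 infected
Step 2: +9 new -> 17 infected
Step 3: +8 new -> 25 infected
Step 4: +4 new -> 29 infected
Step 5: +2 new -> 31 infected
Step 6: +1 new -> 32 infected
Step 7: +0 new -> 32 infected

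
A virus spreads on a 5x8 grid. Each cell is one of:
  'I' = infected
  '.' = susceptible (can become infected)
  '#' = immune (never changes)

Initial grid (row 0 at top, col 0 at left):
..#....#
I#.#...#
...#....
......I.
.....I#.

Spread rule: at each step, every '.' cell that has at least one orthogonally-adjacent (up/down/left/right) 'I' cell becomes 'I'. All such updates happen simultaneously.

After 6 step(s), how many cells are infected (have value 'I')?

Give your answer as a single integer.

Step 0 (initial): 3 infected
Step 1: +6 new -> 9 infected
Step 2: +9 new -> 18 infected
Step 3: +8 new -> 26 infected
Step 4: +5 new -> 31 infected
Step 5: +1 new -> 32 infected
Step 6: +1 new -> 33 infected

Answer: 33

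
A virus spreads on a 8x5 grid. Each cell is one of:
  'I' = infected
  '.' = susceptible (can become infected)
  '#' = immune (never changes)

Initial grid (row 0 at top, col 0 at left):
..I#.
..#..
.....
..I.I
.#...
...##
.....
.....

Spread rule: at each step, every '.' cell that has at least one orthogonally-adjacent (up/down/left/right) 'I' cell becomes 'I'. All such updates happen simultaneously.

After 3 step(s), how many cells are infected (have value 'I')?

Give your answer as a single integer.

Answer: 25

Derivation:
Step 0 (initial): 3 infected
Step 1: +7 new -> 10 infected
Step 2: +8 new -> 18 infected
Step 3: +7 new -> 25 infected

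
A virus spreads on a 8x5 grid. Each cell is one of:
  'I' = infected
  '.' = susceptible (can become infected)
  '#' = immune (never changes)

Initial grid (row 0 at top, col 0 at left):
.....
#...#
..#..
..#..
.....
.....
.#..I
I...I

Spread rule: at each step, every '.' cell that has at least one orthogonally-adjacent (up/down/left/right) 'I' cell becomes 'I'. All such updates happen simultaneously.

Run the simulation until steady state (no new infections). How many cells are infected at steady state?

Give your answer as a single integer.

Answer: 35

Derivation:
Step 0 (initial): 3 infected
Step 1: +5 new -> 8 infected
Step 2: +5 new -> 13 infected
Step 3: +5 new -> 18 infected
Step 4: +5 new -> 23 infected
Step 5: +3 new -> 26 infected
Step 6: +2 new -> 28 infected
Step 7: +3 new -> 31 infected
Step 8: +3 new -> 34 infected
Step 9: +1 new -> 35 infected
Step 10: +0 new -> 35 infected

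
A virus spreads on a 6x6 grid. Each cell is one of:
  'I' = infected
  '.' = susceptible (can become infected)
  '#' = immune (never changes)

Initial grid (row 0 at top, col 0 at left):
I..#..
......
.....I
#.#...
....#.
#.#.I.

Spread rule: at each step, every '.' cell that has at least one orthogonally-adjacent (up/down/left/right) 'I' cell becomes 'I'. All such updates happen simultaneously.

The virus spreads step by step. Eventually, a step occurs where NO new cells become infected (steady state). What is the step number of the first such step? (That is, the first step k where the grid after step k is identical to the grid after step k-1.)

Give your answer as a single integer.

Answer: 6

Derivation:
Step 0 (initial): 3 infected
Step 1: +7 new -> 10 infected
Step 2: +9 new -> 19 infected
Step 3: +7 new -> 26 infected
Step 4: +2 new -> 28 infected
Step 5: +2 new -> 30 infected
Step 6: +0 new -> 30 infected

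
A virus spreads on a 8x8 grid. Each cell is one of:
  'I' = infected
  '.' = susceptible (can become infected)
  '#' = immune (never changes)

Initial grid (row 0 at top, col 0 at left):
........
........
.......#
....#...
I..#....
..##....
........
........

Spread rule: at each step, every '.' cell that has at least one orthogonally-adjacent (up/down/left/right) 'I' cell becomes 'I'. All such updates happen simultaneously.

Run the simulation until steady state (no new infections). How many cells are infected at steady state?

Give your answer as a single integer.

Step 0 (initial): 1 infected
Step 1: +3 new -> 4 infected
Step 2: +5 new -> 9 infected
Step 3: +5 new -> 14 infected
Step 4: +6 new -> 20 infected
Step 5: +5 new -> 25 infected
Step 6: +5 new -> 30 infected
Step 7: +6 new -> 36 infected
Step 8: +8 new -> 44 infected
Step 9: +7 new -> 51 infected
Step 10: +6 new -> 57 infected
Step 11: +2 new -> 59 infected
Step 12: +0 new -> 59 infected

Answer: 59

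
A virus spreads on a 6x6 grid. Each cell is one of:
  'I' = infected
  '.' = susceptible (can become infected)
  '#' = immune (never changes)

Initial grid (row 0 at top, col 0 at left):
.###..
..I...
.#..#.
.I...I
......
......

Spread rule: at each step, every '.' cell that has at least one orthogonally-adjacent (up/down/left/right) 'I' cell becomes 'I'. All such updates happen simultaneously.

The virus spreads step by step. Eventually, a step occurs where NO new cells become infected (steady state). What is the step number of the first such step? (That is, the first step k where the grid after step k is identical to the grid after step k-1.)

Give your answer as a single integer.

Step 0 (initial): 3 infected
Step 1: +9 new -> 12 infected
Step 2: +11 new -> 23 infected
Step 3: +7 new -> 30 infected
Step 4: +1 new -> 31 infected
Step 5: +0 new -> 31 infected

Answer: 5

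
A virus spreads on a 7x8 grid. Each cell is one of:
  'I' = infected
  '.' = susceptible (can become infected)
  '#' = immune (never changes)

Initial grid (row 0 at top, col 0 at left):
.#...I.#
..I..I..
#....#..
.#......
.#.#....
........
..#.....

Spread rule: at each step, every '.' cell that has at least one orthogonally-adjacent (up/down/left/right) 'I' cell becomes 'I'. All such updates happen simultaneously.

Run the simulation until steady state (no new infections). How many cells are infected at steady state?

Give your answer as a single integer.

Answer: 48

Derivation:
Step 0 (initial): 3 infected
Step 1: +8 new -> 11 infected
Step 2: +8 new -> 19 infected
Step 3: +6 new -> 25 infected
Step 4: +5 new -> 30 infected
Step 5: +6 new -> 36 infected
Step 6: +7 new -> 43 infected
Step 7: +4 new -> 47 infected
Step 8: +1 new -> 48 infected
Step 9: +0 new -> 48 infected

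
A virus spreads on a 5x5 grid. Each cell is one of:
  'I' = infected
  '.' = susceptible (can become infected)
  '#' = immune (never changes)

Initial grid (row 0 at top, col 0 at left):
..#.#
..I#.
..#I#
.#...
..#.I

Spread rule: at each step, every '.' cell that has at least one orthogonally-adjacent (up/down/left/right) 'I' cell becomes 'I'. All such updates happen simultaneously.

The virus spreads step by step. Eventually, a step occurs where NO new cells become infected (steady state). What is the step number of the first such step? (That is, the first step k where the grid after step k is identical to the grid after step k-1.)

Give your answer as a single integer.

Step 0 (initial): 3 infected
Step 1: +4 new -> 7 infected
Step 2: +4 new -> 11 infected
Step 3: +2 new -> 13 infected
Step 4: +1 new -> 14 infected
Step 5: +1 new -> 15 infected
Step 6: +1 new -> 16 infected
Step 7: +0 new -> 16 infected

Answer: 7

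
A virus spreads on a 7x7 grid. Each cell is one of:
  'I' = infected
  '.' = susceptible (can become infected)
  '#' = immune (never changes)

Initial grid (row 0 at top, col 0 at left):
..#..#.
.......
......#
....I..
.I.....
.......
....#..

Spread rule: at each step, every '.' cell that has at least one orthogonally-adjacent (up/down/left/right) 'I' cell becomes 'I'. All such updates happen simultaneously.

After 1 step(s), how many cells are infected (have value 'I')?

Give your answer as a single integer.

Answer: 10

Derivation:
Step 0 (initial): 2 infected
Step 1: +8 new -> 10 infected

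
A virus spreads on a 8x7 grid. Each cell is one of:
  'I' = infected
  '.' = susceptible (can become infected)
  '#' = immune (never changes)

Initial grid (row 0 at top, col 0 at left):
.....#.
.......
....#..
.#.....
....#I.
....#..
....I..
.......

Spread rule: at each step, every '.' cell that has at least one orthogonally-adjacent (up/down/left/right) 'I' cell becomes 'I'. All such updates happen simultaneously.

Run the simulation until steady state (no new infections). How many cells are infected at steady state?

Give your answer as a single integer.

Step 0 (initial): 2 infected
Step 1: +6 new -> 8 infected
Step 2: +9 new -> 17 infected
Step 3: +8 new -> 25 infected
Step 4: +8 new -> 33 infected
Step 5: +7 new -> 40 infected
Step 6: +4 new -> 44 infected
Step 7: +4 new -> 48 infected
Step 8: +2 new -> 50 infected
Step 9: +1 new -> 51 infected
Step 10: +0 new -> 51 infected

Answer: 51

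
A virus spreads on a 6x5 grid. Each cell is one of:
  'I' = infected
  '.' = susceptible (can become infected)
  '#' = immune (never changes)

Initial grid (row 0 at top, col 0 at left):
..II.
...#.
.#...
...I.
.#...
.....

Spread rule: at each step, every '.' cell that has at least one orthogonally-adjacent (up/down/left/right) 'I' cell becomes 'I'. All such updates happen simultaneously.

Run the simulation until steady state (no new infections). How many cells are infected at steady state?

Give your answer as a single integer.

Answer: 27

Derivation:
Step 0 (initial): 3 infected
Step 1: +7 new -> 10 infected
Step 2: +9 new -> 19 infected
Step 3: +4 new -> 23 infected
Step 4: +3 new -> 26 infected
Step 5: +1 new -> 27 infected
Step 6: +0 new -> 27 infected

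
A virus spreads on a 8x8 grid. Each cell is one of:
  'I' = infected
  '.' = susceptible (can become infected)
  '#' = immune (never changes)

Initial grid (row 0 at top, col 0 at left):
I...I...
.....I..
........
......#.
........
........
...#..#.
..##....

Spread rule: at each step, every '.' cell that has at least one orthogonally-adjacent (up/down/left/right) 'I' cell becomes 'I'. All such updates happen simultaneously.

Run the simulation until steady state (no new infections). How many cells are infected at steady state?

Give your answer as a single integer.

Answer: 59

Derivation:
Step 0 (initial): 3 infected
Step 1: +7 new -> 10 infected
Step 2: +9 new -> 19 infected
Step 3: +8 new -> 27 infected
Step 4: +8 new -> 35 infected
Step 5: +8 new -> 43 infected
Step 6: +7 new -> 50 infected
Step 7: +6 new -> 56 infected
Step 8: +3 new -> 59 infected
Step 9: +0 new -> 59 infected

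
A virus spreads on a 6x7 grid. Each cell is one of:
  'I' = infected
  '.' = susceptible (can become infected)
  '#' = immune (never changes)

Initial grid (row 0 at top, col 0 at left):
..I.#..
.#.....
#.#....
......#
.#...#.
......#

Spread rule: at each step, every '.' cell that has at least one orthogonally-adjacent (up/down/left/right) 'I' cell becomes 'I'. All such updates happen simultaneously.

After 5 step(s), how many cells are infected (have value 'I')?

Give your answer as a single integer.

Answer: 18

Derivation:
Step 0 (initial): 1 infected
Step 1: +3 new -> 4 infected
Step 2: +2 new -> 6 infected
Step 3: +3 new -> 9 infected
Step 4: +3 new -> 12 infected
Step 5: +6 new -> 18 infected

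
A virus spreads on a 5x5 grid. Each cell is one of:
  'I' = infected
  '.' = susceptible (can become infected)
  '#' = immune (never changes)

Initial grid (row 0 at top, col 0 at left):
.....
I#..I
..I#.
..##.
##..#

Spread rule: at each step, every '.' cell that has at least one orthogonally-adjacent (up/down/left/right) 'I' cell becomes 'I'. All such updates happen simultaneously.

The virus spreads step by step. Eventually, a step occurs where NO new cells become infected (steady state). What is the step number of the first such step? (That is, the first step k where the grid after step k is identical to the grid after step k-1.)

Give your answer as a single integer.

Step 0 (initial): 3 infected
Step 1: +7 new -> 10 infected
Step 2: +6 new -> 16 infected
Step 3: +0 new -> 16 infected

Answer: 3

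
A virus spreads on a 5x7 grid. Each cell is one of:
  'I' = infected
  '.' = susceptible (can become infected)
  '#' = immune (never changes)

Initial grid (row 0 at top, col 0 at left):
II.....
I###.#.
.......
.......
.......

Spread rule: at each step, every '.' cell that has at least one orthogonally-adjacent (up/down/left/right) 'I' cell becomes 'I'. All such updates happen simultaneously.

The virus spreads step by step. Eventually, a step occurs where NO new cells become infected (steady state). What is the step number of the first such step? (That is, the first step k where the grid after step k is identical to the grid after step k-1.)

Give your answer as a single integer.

Step 0 (initial): 3 infected
Step 1: +2 new -> 5 infected
Step 2: +3 new -> 8 infected
Step 3: +4 new -> 12 infected
Step 4: +5 new -> 17 infected
Step 5: +4 new -> 21 infected
Step 6: +4 new -> 25 infected
Step 7: +3 new -> 28 infected
Step 8: +2 new -> 30 infected
Step 9: +1 new -> 31 infected
Step 10: +0 new -> 31 infected

Answer: 10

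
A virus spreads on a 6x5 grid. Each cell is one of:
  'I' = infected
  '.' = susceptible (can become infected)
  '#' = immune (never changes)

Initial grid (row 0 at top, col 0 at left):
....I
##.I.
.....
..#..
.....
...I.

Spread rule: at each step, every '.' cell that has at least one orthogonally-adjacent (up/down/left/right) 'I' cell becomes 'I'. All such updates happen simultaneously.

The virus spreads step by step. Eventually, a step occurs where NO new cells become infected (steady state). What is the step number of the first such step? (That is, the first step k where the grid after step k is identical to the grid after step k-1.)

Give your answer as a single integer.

Answer: 6

Derivation:
Step 0 (initial): 3 infected
Step 1: +7 new -> 10 infected
Step 2: +7 new -> 17 infected
Step 3: +5 new -> 22 infected
Step 4: +4 new -> 26 infected
Step 5: +1 new -> 27 infected
Step 6: +0 new -> 27 infected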